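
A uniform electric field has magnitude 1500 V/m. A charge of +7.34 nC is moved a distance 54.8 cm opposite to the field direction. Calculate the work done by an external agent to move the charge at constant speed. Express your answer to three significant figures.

6.03×10⁻⁶ J

The potential change for a displacement 54.8 cm opposite to the field direction is ΔV = +Ed = 822 V.
W_ext = qΔV = 6.03×10⁻⁶ J.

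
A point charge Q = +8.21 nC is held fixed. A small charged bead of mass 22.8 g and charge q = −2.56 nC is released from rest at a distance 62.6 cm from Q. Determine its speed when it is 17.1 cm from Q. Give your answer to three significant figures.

8.39×10⁻³ m/s

Only the electrostatic force acts, so mechanical energy is conserved: ½mv² = U₁ − U₂ = kQq(1/r₁ − 1/r₂).
U₁ − U₂ = (8.99×10⁹ N·m²/C²)(8.21×10⁻⁹ C)(-2.56×10⁻⁹ C)(1/0.626 − 1/0.171) = 8.03×10⁻⁷ J.
v = √(2·8.03×10⁻⁷/0.0228) = 8.39×10⁻³ m/s.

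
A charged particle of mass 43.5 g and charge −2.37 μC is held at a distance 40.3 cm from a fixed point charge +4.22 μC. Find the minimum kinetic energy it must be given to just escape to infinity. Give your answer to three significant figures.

To just escape, total mechanical energy must reach zero at infinity: ½mv²_min + U = 0, so ½mv²_min = −U = |kQq|/r.
|U| = |kQq|/r = (8.99×10⁹ N·m²/C²)(4.22×10⁻⁶)(2.37×10⁻⁶)/(0.403) = 0.223 J.

0.223 J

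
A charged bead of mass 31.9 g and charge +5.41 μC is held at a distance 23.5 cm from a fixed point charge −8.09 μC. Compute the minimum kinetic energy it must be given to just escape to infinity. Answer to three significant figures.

1.67 J

To just escape, total mechanical energy must reach zero at infinity: ½mv²_min + U = 0, so ½mv²_min = −U = |kQq|/r.
|U| = |kQq|/r = (8.99×10⁹ N·m²/C²)(8.09×10⁻⁶)(5.41×10⁻⁶)/(0.235) = 1.67 J.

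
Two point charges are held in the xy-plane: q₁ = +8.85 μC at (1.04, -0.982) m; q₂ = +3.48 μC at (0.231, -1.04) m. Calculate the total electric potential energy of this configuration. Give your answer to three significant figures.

0.341 J

The assembly work is the sum of pairwise potential energies, U = Σ_{i<j} kqᵢqⱼ/rᵢⱼ.
Pair separations: r₁₂ = 0.811 m.
U = (0.341) = 0.341 J.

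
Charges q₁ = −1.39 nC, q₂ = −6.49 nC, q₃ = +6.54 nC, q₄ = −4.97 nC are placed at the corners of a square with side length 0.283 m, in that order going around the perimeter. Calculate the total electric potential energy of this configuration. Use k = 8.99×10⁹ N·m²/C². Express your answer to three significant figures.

-1.35×10⁻⁶ J

The work to assemble the configuration equals its total potential energy, U = Σ kqᵢqⱼ/rᵢⱼ over all pairs.
The four side pairs have separation 0.283 m and the two diagonal pairs 0.400 m.
Summing all 6 pair terms gives U = -1.35×10⁻⁶ J.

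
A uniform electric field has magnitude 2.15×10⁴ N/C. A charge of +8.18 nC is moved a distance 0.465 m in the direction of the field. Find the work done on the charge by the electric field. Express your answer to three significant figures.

8.18×10⁻⁵ J

The potential change for a displacement 0.465 m in the direction of the field is ΔV = −Ed = -1.00×10⁴ V.
W_field = −qΔV = 8.18×10⁻⁵ J.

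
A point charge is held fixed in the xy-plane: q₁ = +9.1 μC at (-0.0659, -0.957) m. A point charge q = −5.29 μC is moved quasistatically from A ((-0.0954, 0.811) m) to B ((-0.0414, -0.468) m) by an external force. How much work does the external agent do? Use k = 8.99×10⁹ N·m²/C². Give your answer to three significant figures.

-0.639 J

For quasistatic motion the external work equals the change in potential energy: W_ext = qΔV = q(V_B − V_A).
At A: distance to the source charge is 1.77 m; V_A = kq₁/r = 4.63×10⁴ V.
At B: distance to the source charge is 0.490 m; V_B = kq₁/r = 1.67×10⁵ V.
ΔV = V_B − V_A = 1.21×10⁵ V.
W_ext = qΔV = (-5.29×10⁻⁶ C)(1.21×10⁵ V) = -0.639 J.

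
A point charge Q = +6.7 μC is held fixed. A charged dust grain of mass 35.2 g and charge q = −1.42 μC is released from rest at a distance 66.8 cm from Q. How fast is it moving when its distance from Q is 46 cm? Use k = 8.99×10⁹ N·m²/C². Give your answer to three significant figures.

1.81 m/s

Only the electrostatic force acts, so mechanical energy is conserved: ½mv² = U₁ − U₂ = kQq(1/r₁ − 1/r₂).
U₁ − U₂ = (8.99×10⁹ N·m²/C²)(6.70×10⁻⁶ C)(-1.42×10⁻⁶ C)(1/0.668 − 1/0.460) = 0.0579 J.
v = √(2·0.0579/0.0352) = 1.81 m/s.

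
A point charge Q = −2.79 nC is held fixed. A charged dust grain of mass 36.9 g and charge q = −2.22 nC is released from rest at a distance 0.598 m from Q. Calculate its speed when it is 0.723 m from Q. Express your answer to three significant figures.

9.34×10⁻⁴ m/s

Only the electrostatic force acts, so mechanical energy is conserved: ½mv² = U₁ − U₂ = kQq(1/r₁ − 1/r₂).
U₁ − U₂ = (8.99×10⁹ N·m²/C²)(-2.79×10⁻⁹ C)(-2.22×10⁻⁹ C)(1/0.598 − 1/0.723) = 1.61×10⁻⁸ J.
v = √(2·1.61×10⁻⁸/0.0369) = 9.34×10⁻⁴ m/s.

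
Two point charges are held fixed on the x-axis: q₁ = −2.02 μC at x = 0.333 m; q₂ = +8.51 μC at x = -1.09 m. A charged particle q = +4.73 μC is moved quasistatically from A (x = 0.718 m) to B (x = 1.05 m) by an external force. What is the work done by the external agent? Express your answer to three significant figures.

0.0723 J

For quasistatic motion the external work equals the change in potential energy: W_ext = qΔV = q(V_B − V_A).
At A: distances to the source charges are 0.385 m, 1.81 m; V_A = Σ kqᵢ/rᵢ = -4850 V.
At B: distances to the source charges are 0.717 m, 2.14 m; V_B = Σ kqᵢ/rᵢ = 1.04×10⁴ V.
ΔV = V_B − V_A = 1.53×10⁴ V.
W_ext = qΔV = (4.73×10⁻⁶ C)(1.53×10⁴ V) = 0.0723 J.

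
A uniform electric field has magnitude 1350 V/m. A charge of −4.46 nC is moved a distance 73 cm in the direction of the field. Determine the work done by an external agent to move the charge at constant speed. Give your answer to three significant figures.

The potential change for a displacement 73 cm in the direction of the field is ΔV = −Ed = -986 V.
W_ext = qΔV = 4.40×10⁻⁶ J.

4.40×10⁻⁶ J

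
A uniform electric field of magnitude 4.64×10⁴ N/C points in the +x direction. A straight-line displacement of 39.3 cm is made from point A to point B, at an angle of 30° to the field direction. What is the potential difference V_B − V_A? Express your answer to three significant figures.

Only the component of displacement along E changes the potential: ΔV = −E·d·cosθ.
ΔV = −(4.64×10⁴ V/m)(0.393 m)cos30° = -1.58×10⁴ V.

-1.58×10⁴ V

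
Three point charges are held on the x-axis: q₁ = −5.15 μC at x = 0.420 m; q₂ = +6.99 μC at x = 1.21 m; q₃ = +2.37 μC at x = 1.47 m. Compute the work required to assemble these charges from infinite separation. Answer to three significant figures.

0.0587 J

The work to assemble the configuration equals its total potential energy, U = Σ kqᵢqⱼ/rᵢⱼ over all pairs.
Pair separations: r₁₂ = 0.790 m, r₁₃ = 1.05 m, r₂₃ = 0.260 m.
U = (-0.410) + (-0.105) + (0.573) = 0.0587 J.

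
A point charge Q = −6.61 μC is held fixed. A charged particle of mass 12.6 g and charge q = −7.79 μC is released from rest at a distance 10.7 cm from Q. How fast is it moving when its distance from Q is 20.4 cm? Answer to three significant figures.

18.1 m/s

Only the electrostatic force acts, so mechanical energy is conserved: ½mv² = U₁ − U₂ = kQq(1/r₁ − 1/r₂).
U₁ − U₂ = (8.99×10⁹ N·m²/C²)(-6.61×10⁻⁶ C)(-7.79×10⁻⁶ C)(1/0.107 − 1/0.204) = 2.06 J.
v = √(2·2.06/0.0126) = 18.1 m/s.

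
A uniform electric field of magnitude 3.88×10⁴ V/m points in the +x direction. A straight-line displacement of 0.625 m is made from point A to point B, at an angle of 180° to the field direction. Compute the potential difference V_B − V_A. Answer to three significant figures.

Only the component of displacement along E changes the potential: ΔV = −E·d·cosθ.
ΔV = −(3.88×10⁴ V/m)(0.625 m)cos180° = 2.42×10⁴ V.

2.42×10⁴ V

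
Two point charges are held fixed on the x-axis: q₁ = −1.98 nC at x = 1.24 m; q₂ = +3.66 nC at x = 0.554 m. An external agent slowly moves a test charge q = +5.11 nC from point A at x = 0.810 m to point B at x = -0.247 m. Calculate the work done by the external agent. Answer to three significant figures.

-2.97×10⁻⁷ J

For quasistatic motion the external work equals the change in potential energy: W_ext = qΔV = q(V_B − V_A).
At A: distances to the source charges are 0.430 m, 0.256 m; V_A = Σ kqᵢ/rᵢ = 87.1 V.
At B: distances to the source charges are 1.49 m, 0.801 m; V_B = Σ kqᵢ/rᵢ = 29.1 V.
ΔV = V_B − V_A = -58.0 V.
W_ext = qΔV = (5.11×10⁻⁹ C)(-58.0 V) = -2.97×10⁻⁷ J.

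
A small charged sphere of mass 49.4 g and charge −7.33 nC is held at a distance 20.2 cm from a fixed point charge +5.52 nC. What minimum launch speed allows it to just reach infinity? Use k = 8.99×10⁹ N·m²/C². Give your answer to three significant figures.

To just escape, total mechanical energy must reach zero at infinity: ½mv²_min + U = 0, so ½mv²_min = −U = |kQq|/r.
|U| = |kQq|/r = (8.99×10⁹ N·m²/C²)(5.52×10⁻⁹)(7.33×10⁻⁹)/(0.202) = 1.80×10⁻⁶ J.
v_min = √(2|U|/m) = √(2·1.80×10⁻⁶/0.0494) = 8.54×10⁻³ m/s.

8.54×10⁻³ m/s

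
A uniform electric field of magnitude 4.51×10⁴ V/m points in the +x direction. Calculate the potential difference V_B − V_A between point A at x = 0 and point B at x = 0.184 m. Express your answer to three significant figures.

-8300 V

In a uniform field, potential decreases in the direction of E: V_B − V_A = −E·Δx.
V_B − V_A = −(4.51×10⁴ V/m)(0.184 m) = -8300 V.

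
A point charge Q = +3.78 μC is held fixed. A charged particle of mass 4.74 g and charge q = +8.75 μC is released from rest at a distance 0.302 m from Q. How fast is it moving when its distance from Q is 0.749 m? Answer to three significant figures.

Only the electrostatic force acts, so mechanical energy is conserved: ½mv² = U₁ − U₂ = kQq(1/r₁ − 1/r₂).
U₁ − U₂ = (8.99×10⁹ N·m²/C²)(3.78×10⁻⁶ C)(8.75×10⁻⁶ C)(1/0.302 − 1/0.749) = 0.588 J.
v = √(2·0.588/4.74×10⁻³) = 15.7 m/s.

15.7 m/s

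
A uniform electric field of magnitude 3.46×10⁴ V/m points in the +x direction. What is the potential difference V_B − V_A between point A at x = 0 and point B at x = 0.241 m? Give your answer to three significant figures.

In a uniform field, potential decreases in the direction of E: V_B − V_A = −E·Δx.
V_B − V_A = −(3.46×10⁴ V/m)(0.241 m) = -8340 V.

-8340 V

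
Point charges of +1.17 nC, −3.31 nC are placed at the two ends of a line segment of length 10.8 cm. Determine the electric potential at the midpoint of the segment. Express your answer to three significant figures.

-356 V

The total potential is the scalar sum of each charge's contribution, V = Σ kqᵢ/rᵢ.
Each charge is 0.0540 m from the midpoint.
V = k[(1.17×10⁻⁹)/(0.0540) + (-3.31×10⁻⁹)/(0.0540)] = -356 V.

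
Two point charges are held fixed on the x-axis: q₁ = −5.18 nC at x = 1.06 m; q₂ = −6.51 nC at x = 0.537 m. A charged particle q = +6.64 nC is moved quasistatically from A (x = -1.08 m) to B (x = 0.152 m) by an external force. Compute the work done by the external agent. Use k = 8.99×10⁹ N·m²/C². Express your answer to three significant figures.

-9.65×10⁻⁷ J

For quasistatic motion the external work equals the change in potential energy: W_ext = qΔV = q(V_B − V_A).
At A: distances to the source charges are 2.14 m, 1.62 m; V_A = Σ kqᵢ/rᵢ = -58.0 V.
At B: distances to the source charges are 0.908 m, 0.385 m; V_B = Σ kqᵢ/rᵢ = -203 V.
ΔV = V_B − V_A = -145 V.
W_ext = qΔV = (6.64×10⁻⁹ C)(-145 V) = -9.65×10⁻⁷ J.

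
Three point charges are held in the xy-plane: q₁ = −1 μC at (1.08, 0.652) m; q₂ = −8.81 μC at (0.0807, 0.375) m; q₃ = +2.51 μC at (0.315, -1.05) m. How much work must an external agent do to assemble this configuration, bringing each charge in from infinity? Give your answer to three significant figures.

The work to assemble the configuration equals its total potential energy, U = Σ kqᵢqⱼ/rᵢⱼ over all pairs.
Pair separations: r₁₂ = 1.04 m, r₁₃ = 1.87 m, r₂₃ = 1.44 m.
U = (0.0764) + (-0.0121) + (-0.138) = -0.0734 J.

-0.0734 J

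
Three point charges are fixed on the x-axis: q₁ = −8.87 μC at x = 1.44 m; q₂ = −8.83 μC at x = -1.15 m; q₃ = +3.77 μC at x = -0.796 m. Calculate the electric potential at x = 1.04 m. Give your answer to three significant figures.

-2.17×10⁵ V

Electric potential is a scalar, so the contributions from each charge add algebraically: V = Σ kqᵢ/rᵢ.
Distances from the field point to each charge: r₁ = 0.400 m, r₂ = 2.19 m, r₃ = 1.84 m.
V = k[(-8.87×10⁻⁶)/(0.400) + (-8.83×10⁻⁶)/(2.19) + (3.77×10⁻⁶)/(1.84)] = -2.17×10⁵ V.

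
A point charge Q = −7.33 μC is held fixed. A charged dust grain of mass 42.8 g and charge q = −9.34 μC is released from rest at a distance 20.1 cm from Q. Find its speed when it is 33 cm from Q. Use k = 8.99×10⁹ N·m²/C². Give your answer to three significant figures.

7.48 m/s

Only the electrostatic force acts, so mechanical energy is conserved: ½mv² = U₁ − U₂ = kQq(1/r₁ − 1/r₂).
U₁ − U₂ = (8.99×10⁹ N·m²/C²)(-7.33×10⁻⁶ C)(-9.34×10⁻⁶ C)(1/0.201 − 1/0.330) = 1.20 J.
v = √(2·1.20/0.0428) = 7.48 m/s.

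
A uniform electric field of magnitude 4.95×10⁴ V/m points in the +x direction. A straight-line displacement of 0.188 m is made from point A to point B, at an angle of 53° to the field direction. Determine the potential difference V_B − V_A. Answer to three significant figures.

-5600 V

Only the component of displacement along E changes the potential: ΔV = −E·d·cosθ.
ΔV = −(4.95×10⁴ V/m)(0.188 m)cos53° = -5600 V.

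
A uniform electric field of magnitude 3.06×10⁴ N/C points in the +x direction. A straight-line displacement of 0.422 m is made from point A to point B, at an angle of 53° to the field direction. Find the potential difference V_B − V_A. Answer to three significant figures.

Only the component of displacement along E changes the potential: ΔV = −E·d·cosθ.
ΔV = −(3.06×10⁴ V/m)(0.422 m)cos53° = -7770 V.

-7770 V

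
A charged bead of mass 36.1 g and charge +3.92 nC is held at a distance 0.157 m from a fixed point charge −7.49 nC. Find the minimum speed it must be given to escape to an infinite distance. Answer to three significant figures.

To just escape, total mechanical energy must reach zero at infinity: ½mv²_min + U = 0, so ½mv²_min = −U = |kQq|/r.
|U| = |kQq|/r = (8.99×10⁹ N·m²/C²)(7.49×10⁻⁹)(3.92×10⁻⁹)/(0.157) = 1.68×10⁻⁶ J.
v_min = √(2|U|/m) = √(2·1.68×10⁻⁶/0.0361) = 9.65×10⁻³ m/s.

9.65×10⁻³ m/s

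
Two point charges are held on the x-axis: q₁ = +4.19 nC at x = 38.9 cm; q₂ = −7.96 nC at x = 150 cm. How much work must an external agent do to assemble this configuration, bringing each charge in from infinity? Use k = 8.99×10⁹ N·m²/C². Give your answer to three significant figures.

The assembly work is the sum of pairwise potential energies, U = Σ_{i<j} kqᵢqⱼ/rᵢⱼ.
Pair separations: r₁₂ = 1.11 m.
U = (-2.70×10⁻⁷) = -2.70×10⁻⁷ J.

-2.70×10⁻⁷ J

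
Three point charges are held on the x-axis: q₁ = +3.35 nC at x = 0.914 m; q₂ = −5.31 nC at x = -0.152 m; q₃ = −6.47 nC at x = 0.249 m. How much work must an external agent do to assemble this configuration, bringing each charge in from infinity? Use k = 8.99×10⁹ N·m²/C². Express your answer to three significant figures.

The work to assemble the configuration equals its total potential energy, U = Σ kqᵢqⱼ/rᵢⱼ over all pairs.
Pair separations: r₁₂ = 1.07 m, r₁₃ = 0.665 m, r₂₃ = 0.401 m.
U = (-1.50×10⁻⁷) + (-2.93×10⁻⁷) + (7.70×10⁻⁷) = 3.27×10⁻⁷ J.

3.27×10⁻⁷ J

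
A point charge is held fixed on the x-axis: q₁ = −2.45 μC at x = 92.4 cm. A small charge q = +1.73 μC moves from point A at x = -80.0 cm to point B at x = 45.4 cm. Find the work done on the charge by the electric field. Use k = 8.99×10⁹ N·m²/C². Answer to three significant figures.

The work done by the electric force is W_field = −ΔU = −q(V_B − V_A) = q(V_A − V_B).
At A: distance to the source charge is 1.72 m; V_A = kq₁/r = -1.28×10⁴ V.
At B: distance to the source charge is 0.470 m; V_B = kq₁/r = -4.69×10⁴ V.
ΔV = V_B − V_A = -3.41×10⁴ V.
W_field = −qΔV = −(1.73×10⁻⁶ C)(-3.41×10⁴ V) = 0.0590 J.

0.0590 J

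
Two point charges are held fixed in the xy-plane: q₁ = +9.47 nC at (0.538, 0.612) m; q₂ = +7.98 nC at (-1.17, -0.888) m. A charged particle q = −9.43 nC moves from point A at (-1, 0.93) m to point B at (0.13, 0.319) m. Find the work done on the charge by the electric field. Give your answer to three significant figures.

The work done by the electric force is W_field = −ΔU = −q(V_B − V_A) = q(V_A − V_B).
At A: distances to the source charges are 1.57 m, 1.83 m; V_A = Σ kqᵢ/rᵢ = 93.5 V.
At B: distances to the source charges are 0.502 m, 1.77 m; V_B = Σ kqᵢ/rᵢ = 210 V.
ΔV = V_B − V_A = 116 V.
W_field = −qΔV = −(-9.43×10⁻⁹ C)(116 V) = 1.10×10⁻⁶ J.

1.10×10⁻⁶ J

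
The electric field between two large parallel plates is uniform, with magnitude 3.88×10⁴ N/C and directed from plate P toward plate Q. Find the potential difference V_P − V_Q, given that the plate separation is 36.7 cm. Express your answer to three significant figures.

1.42×10⁴ V

In a uniform field, potential decreases in the direction of E: ΔV = −E·d for a displacement d parallel to E.
Going from Q to P is a displacement of 36.7 cm opposite to the field, so V_P − V_Q = +Ed = 1.42×10⁴ V.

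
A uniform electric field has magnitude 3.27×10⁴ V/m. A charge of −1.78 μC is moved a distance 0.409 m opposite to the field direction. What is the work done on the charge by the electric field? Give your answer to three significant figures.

0.0238 J

The potential change for a displacement 0.409 m opposite to the field direction is ΔV = +Ed = 1.34×10⁴ V.
W_field = −qΔV = 0.0238 J.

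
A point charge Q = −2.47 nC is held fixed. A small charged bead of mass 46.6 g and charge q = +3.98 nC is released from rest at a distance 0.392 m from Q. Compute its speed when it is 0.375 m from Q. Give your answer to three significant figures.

Only the electrostatic force acts, so mechanical energy is conserved: ½mv² = U₁ − U₂ = kQq(1/r₁ − 1/r₂).
U₁ − U₂ = (8.99×10⁹ N·m²/C²)(-2.47×10⁻⁹ C)(3.98×10⁻⁹ C)(1/0.392 − 1/0.375) = 1.02×10⁻⁸ J.
v = √(2·1.02×10⁻⁸/0.0466) = 6.62×10⁻⁴ m/s.

6.62×10⁻⁴ m/s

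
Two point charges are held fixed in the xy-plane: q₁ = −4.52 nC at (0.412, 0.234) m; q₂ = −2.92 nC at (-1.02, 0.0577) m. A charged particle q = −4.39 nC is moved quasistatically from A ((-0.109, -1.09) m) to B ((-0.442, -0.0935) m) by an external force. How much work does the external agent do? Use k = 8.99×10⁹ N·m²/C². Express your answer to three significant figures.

1.84×10⁻⁷ J

For quasistatic motion the external work equals the change in potential energy: W_ext = qΔV = q(V_B − V_A).
At A: distances to the source charges are 1.42 m, 1.47 m; V_A = Σ kqᵢ/rᵢ = -46.5 V.
At B: distances to the source charges are 0.915 m, 0.597 m; V_B = Σ kqᵢ/rᵢ = -88.4 V.
ΔV = V_B − V_A = -41.9 V.
W_ext = qΔV = (-4.39×10⁻⁹ C)(-41.9 V) = 1.84×10⁻⁷ J.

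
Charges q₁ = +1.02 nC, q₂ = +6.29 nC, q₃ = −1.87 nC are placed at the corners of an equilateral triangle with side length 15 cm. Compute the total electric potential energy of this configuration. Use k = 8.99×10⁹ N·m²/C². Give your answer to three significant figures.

-4.35×10⁻⁷ J

The work to assemble the configuration equals its total potential energy, U = Σ kqᵢqⱼ/rᵢⱼ over all pairs.
All three pair separations equal the side length, 0.150 m.
U = (3.85×10⁻⁷) + (-1.14×10⁻⁷) + (-7.05×10⁻⁷) = -4.35×10⁻⁷ J.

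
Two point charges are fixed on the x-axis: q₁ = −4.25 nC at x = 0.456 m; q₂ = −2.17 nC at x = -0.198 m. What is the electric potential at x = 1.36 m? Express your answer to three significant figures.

The total potential is the scalar sum of each charge's contribution, V = Σ kqᵢ/rᵢ.
Distances from the field point to each charge: r₁ = 0.904 m, r₂ = 1.56 m.
V = k[(-4.25×10⁻⁹)/(0.904) + (-2.17×10⁻⁹)/(1.56)] = -54.8 V.

-54.8 V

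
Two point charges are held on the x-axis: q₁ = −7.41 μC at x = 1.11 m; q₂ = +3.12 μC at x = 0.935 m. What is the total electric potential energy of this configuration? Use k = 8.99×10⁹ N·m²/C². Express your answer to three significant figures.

-1.19 J

The work to assemble the configuration equals its total potential energy, U = Σ kqᵢqⱼ/rᵢⱼ over all pairs.
Pair separations: r₁₂ = 0.175 m.
U = (-1.19) = -1.19 J.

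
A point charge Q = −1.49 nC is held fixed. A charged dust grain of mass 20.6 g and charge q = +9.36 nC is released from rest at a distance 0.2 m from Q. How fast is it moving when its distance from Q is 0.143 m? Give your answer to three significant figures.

4.93×10⁻³ m/s

Only the electrostatic force acts, so mechanical energy is conserved: ½mv² = U₁ − U₂ = kQq(1/r₁ − 1/r₂).
U₁ − U₂ = (8.99×10⁹ N·m²/C²)(-1.49×10⁻⁹ C)(9.36×10⁻⁹ C)(1/0.200 − 1/0.143) = 2.50×10⁻⁷ J.
v = √(2·2.50×10⁻⁷/0.0206) = 4.93×10⁻³ m/s.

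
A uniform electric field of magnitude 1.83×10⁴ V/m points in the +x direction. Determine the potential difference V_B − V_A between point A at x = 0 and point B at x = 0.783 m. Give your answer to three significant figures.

-1.43×10⁴ V

In a uniform field, potential decreases in the direction of E: V_B − V_A = −E·Δx.
V_B − V_A = −(1.83×10⁴ V/m)(0.783 m) = -1.43×10⁴ V.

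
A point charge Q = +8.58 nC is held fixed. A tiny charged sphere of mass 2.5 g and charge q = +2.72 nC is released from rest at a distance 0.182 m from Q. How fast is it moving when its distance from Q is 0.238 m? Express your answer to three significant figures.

Only the electrostatic force acts, so mechanical energy is conserved: ½mv² = U₁ − U₂ = kQq(1/r₁ − 1/r₂).
U₁ − U₂ = (8.99×10⁹ N·m²/C²)(8.58×10⁻⁹ C)(2.72×10⁻⁹ C)(1/0.182 − 1/0.238) = 2.71×10⁻⁷ J.
v = √(2·2.71×10⁻⁷/2.50×10⁻³) = 0.0147 m/s.

0.0147 m/s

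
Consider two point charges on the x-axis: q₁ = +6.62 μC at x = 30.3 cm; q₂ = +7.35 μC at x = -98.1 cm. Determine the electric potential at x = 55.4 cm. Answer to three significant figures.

2.80×10⁵ V

Electric potential is a scalar, so the contributions from each charge add algebraically: V = Σ kqᵢ/rᵢ.
Distances from the field point to each charge: r₁ = 0.251 m, r₂ = 1.53 m.
V = k[(6.62×10⁻⁶)/(0.251) + (7.35×10⁻⁶)/(1.53)] = 2.80×10⁵ V.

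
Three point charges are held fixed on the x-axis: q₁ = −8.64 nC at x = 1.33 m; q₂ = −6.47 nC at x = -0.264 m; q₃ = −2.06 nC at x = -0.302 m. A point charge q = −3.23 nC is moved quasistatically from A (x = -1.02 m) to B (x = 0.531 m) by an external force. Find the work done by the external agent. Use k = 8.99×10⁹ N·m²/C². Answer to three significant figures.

For quasistatic motion the external work equals the change in potential energy: W_ext = qΔV = q(V_B − V_A).
At A: distances to the source charges are 2.35 m, 0.756 m, 0.718 m; V_A = Σ kqᵢ/rᵢ = -136 V.
At B: distances to the source charges are 0.799 m, 0.795 m, 0.833 m; V_B = Σ kqᵢ/rᵢ = -193 V.
ΔV = V_B − V_A = -56.8 V.
W_ext = qΔV = (-3.23×10⁻⁹ C)(-56.8 V) = 1.84×10⁻⁷ J.

1.84×10⁻⁷ J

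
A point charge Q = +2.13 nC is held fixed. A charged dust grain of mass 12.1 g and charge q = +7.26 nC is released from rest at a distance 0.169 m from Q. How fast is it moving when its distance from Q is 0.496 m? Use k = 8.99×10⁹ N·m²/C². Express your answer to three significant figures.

Only the electrostatic force acts, so mechanical energy is conserved: ½mv² = U₁ − U₂ = kQq(1/r₁ − 1/r₂).
U₁ − U₂ = (8.99×10⁹ N·m²/C²)(2.13×10⁻⁹ C)(7.26×10⁻⁹ C)(1/0.169 − 1/0.496) = 5.42×10⁻⁷ J.
v = √(2·5.42×10⁻⁷/0.0121) = 9.47×10⁻³ m/s.

9.47×10⁻³ m/s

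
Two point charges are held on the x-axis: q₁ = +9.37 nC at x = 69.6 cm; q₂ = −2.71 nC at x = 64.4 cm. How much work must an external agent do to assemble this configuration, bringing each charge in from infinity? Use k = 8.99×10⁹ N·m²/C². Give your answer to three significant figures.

-4.39×10⁻⁶ J

The assembly work is the sum of pairwise potential energies, U = Σ_{i<j} kqᵢqⱼ/rᵢⱼ.
Pair separations: r₁₂ = 0.0520 m.
U = (-4.39×10⁻⁶) = -4.39×10⁻⁶ J.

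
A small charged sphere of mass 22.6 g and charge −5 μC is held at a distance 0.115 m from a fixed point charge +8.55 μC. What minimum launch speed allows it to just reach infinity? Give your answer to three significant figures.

17.2 m/s

To just escape, total mechanical energy must reach zero at infinity: ½mv²_min + U = 0, so ½mv²_min = −U = |kQq|/r.
|U| = |kQq|/r = (8.99×10⁹ N·m²/C²)(8.55×10⁻⁶)(5.00×10⁻⁶)/(0.115) = 3.34 J.
v_min = √(2|U|/m) = √(2·3.34/0.0226) = 17.2 m/s.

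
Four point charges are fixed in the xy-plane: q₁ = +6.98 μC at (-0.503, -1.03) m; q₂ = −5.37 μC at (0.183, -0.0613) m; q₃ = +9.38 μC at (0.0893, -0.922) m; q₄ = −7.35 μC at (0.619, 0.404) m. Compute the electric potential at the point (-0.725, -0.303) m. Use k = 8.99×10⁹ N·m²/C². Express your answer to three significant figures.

The total potential is the scalar sum of each charge's contribution, V = Σ kqᵢ/rᵢ.
Distances from the field point to each charge: r₁ = 0.760 m, r₂ = 0.940 m, r₃ = 1.02 m, r₄ = 1.52 m.
V = k[(6.98×10⁻⁶)/(0.760) + (-5.37×10⁻⁶)/(0.940) + (9.38×10⁻⁶)/(1.02) + (-7.35×10⁻⁶)/(1.52)] = 7.01×10⁴ V.

7.01×10⁴ V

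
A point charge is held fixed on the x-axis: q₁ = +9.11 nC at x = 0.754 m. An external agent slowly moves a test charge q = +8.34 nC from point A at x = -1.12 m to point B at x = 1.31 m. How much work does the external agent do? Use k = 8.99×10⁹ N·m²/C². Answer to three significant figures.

8.64×10⁻⁷ J

For quasistatic motion the external work equals the change in potential energy: W_ext = qΔV = q(V_B − V_A).
At A: distance to the source charge is 1.87 m; V_A = kq₁/r = 43.7 V.
At B: distance to the source charge is 0.556 m; V_B = kq₁/r = 147 V.
ΔV = V_B − V_A = 104 V.
W_ext = qΔV = (8.34×10⁻⁹ C)(104 V) = 8.64×10⁻⁷ J.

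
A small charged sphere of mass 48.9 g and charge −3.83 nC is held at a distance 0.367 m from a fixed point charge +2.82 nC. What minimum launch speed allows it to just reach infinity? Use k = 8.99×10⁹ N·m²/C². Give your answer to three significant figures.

3.29×10⁻³ m/s

To just escape, total mechanical energy must reach zero at infinity: ½mv²_min + U = 0, so ½mv²_min = −U = |kQq|/r.
|U| = |kQq|/r = (8.99×10⁹ N·m²/C²)(2.82×10⁻⁹)(3.83×10⁻⁹)/(0.367) = 2.65×10⁻⁷ J.
v_min = √(2|U|/m) = √(2·2.65×10⁻⁷/0.0489) = 3.29×10⁻³ m/s.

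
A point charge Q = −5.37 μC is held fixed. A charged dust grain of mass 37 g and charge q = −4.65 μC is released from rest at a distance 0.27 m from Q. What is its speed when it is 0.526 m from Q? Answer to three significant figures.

Only the electrostatic force acts, so mechanical energy is conserved: ½mv² = U₁ − U₂ = kQq(1/r₁ − 1/r₂).
U₁ − U₂ = (8.99×10⁹ N·m²/C²)(-5.37×10⁻⁶ C)(-4.65×10⁻⁶ C)(1/0.270 − 1/0.526) = 0.405 J.
v = √(2·0.405/0.0370) = 4.68 m/s.

4.68 m/s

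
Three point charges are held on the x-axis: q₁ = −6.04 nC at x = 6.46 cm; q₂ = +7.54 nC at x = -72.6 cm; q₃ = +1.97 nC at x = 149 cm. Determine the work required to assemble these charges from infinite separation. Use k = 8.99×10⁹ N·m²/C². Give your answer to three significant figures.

The assembly work is the sum of pairwise potential energies, U = Σ_{i<j} kqᵢqⱼ/rᵢⱼ.
Pair separations: r₁₂ = 0.791 m, r₁₃ = 1.43 m, r₂₃ = 2.22 m.
U = (-5.18×10⁻⁷) + (-7.50×10⁻⁸) + (6.03×10⁻⁸) = -5.33×10⁻⁷ J.

-5.33×10⁻⁷ J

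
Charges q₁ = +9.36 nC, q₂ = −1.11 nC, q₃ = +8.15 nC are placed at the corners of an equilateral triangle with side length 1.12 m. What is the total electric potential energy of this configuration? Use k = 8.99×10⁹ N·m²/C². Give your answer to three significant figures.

4.56×10⁻⁷ J

The assembly work is the sum of pairwise potential energies, U = Σ_{i<j} kqᵢqⱼ/rᵢⱼ.
All three pair separations equal the side length, 1.12 m.
U = (-8.34×10⁻⁸) + (6.12×10⁻⁷) + (-7.26×10⁻⁸) = 4.56×10⁻⁷ J.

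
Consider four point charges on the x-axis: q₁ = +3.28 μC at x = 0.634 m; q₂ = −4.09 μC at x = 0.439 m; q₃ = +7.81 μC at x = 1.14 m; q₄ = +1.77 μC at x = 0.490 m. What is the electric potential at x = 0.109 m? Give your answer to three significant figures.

5.46×10⁴ V

Electric potential is a scalar, so the contributions from each charge add algebraically: V = Σ kqᵢ/rᵢ.
Distances from the field point to each charge: r₁ = 0.525 m, r₂ = 0.330 m, r₃ = 1.03 m, r₄ = 0.381 m.
V = k[(3.28×10⁻⁶)/(0.525) + (-4.09×10⁻⁶)/(0.330) + (7.81×10⁻⁶)/(1.03) + (1.77×10⁻⁶)/(0.381)] = 5.46×10⁴ V.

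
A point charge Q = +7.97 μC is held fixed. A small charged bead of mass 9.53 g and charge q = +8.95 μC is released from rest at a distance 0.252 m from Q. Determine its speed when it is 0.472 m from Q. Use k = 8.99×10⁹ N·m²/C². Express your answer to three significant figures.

15.8 m/s

Only the electrostatic force acts, so mechanical energy is conserved: ½mv² = U₁ − U₂ = kQq(1/r₁ − 1/r₂).
U₁ − U₂ = (8.99×10⁹ N·m²/C²)(7.97×10⁻⁶ C)(8.95×10⁻⁶ C)(1/0.252 − 1/0.472) = 1.19 J.
v = √(2·1.19/9.53×10⁻³) = 15.8 m/s.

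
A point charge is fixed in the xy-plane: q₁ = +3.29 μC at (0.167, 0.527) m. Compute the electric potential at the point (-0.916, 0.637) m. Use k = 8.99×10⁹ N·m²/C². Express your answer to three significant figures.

Electric potential is a scalar, so the contributions from each charge add algebraically: V = Σ kqᵢ/rᵢ.
Distances from the field point to each charge: r₁ = 1.09 m.
V = k[(3.29×10⁻⁶)/(1.09)] = 2.72×10⁴ V.

2.72×10⁴ V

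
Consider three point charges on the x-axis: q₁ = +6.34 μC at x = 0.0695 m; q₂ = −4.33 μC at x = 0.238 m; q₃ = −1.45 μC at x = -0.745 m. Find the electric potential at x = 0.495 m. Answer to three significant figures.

-2.80×10⁴ V

Electric potential is a scalar, so the contributions from each charge add algebraically: V = Σ kqᵢ/rᵢ.
Distances from the field point to each charge: r₁ = 0.425 m, r₂ = 0.257 m, r₃ = 1.24 m.
V = k[(6.34×10⁻⁶)/(0.425) + (-4.33×10⁻⁶)/(0.257) + (-1.45×10⁻⁶)/(1.24)] = -2.80×10⁴ V.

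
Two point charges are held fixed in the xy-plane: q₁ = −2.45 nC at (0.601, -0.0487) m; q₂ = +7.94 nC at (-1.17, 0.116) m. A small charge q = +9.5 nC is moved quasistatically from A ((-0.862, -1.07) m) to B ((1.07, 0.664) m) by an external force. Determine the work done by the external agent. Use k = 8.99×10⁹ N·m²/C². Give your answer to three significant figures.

For quasistatic motion the external work equals the change in potential energy: W_ext = qΔV = q(V_B − V_A).
At A: distances to the source charges are 1.78 m, 1.23 m; V_A = Σ kqᵢ/rᵢ = 45.9 V.
At B: distances to the source charges are 0.853 m, 2.31 m; V_B = Σ kqᵢ/rᵢ = 5.14 V.
ΔV = V_B − V_A = -40.8 V.
W_ext = qΔV = (9.50×10⁻⁹ C)(-40.8 V) = -3.87×10⁻⁷ J.

-3.87×10⁻⁷ J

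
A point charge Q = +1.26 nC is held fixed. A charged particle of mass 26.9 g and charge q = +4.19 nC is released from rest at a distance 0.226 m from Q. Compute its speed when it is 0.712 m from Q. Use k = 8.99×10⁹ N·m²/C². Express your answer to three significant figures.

3.26×10⁻³ m/s

Only the electrostatic force acts, so mechanical energy is conserved: ½mv² = U₁ − U₂ = kQq(1/r₁ − 1/r₂).
U₁ − U₂ = (8.99×10⁹ N·m²/C²)(1.26×10⁻⁹ C)(4.19×10⁻⁹ C)(1/0.226 − 1/0.712) = 1.43×10⁻⁷ J.
v = √(2·1.43×10⁻⁷/0.0269) = 3.26×10⁻³ m/s.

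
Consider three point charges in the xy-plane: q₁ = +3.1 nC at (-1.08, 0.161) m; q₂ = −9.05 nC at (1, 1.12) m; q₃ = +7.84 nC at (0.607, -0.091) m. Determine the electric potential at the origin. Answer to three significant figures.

86.2 V

The total potential is the scalar sum of each charge's contribution, V = Σ kqᵢ/rᵢ.
Distances from the field point to each charge: r₁ = 1.09 m, r₂ = 1.50 m, r₃ = 0.614 m.
V = k[(3.10×10⁻⁹)/(1.09) + (-9.05×10⁻⁹)/(1.50) + (7.84×10⁻⁹)/(0.614)] = 86.2 V.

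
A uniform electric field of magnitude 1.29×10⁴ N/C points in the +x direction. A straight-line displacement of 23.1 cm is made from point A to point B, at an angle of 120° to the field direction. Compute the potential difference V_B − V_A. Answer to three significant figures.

Only the component of displacement along E changes the potential: ΔV = −E·d·cosθ.
ΔV = −(1.29×10⁴ V/m)(0.231 m)cos120° = 1490 V.

1490 V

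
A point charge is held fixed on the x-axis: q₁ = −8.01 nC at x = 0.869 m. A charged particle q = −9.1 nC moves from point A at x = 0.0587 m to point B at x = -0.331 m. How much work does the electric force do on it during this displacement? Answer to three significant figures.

2.63×10⁻⁷ J

The work done by the electric force is W_field = −ΔU = −q(V_B − V_A) = q(V_A − V_B).
At A: distance to the source charge is 0.810 m; V_A = kq₁/r = -88.9 V.
At B: distance to the source charge is 1.20 m; V_B = kq₁/r = -60.0 V.
ΔV = V_B − V_A = 28.9 V.
W_field = −qΔV = −(-9.10×10⁻⁹ C)(28.9 V) = 2.63×10⁻⁷ J.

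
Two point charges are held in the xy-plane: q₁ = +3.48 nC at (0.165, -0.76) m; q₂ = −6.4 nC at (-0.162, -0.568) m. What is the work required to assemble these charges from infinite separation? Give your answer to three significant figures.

-5.28×10⁻⁷ J

The assembly work is the sum of pairwise potential energies, U = Σ_{i<j} kqᵢqⱼ/rᵢⱼ.
Pair separations: r₁₂ = 0.379 m.
U = (-5.28×10⁻⁷) = -5.28×10⁻⁷ J.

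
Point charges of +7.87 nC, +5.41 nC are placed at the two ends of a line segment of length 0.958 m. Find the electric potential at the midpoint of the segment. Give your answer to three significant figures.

249 V

Electric potential is a scalar, so the contributions from each charge add algebraically: V = Σ kqᵢ/rᵢ.
Each charge is 0.479 m from the midpoint.
V = k[(7.87×10⁻⁹)/(0.479) + (5.41×10⁻⁹)/(0.479)] = 249 V.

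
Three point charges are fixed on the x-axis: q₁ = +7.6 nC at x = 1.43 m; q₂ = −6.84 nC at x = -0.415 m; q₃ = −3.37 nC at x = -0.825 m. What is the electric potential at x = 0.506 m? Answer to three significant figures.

-15.6 V

The total potential is the scalar sum of each charge's contribution, V = Σ kqᵢ/rᵢ.
Distances from the field point to each charge: r₁ = 0.924 m, r₂ = 0.921 m, r₃ = 1.33 m.
V = k[(7.60×10⁻⁹)/(0.924) + (-6.84×10⁻⁹)/(0.921) + (-3.37×10⁻⁹)/(1.33)] = -15.6 V.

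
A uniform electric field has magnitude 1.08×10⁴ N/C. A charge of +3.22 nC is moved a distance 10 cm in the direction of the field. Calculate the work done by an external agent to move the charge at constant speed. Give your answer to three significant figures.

The potential change for a displacement 10 cm in the direction of the field is ΔV = −Ed = -1080 V.
W_ext = qΔV = -3.48×10⁻⁶ J.

-3.48×10⁻⁶ J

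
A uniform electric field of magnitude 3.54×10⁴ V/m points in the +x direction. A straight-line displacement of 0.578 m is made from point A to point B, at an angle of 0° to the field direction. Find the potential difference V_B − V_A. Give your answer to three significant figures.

Only the component of displacement along E changes the potential: ΔV = −E·d·cosθ.
ΔV = −(3.54×10⁴ V/m)(0.578 m)cos0° = -2.05×10⁴ V.

-2.05×10⁴ V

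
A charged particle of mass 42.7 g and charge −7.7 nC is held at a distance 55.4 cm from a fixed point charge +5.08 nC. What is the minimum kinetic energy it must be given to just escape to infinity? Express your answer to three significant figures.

6.35×10⁻⁷ J

To just escape, total mechanical energy must reach zero at infinity: ½mv²_min + U = 0, so ½mv²_min = −U = |kQq|/r.
|U| = |kQq|/r = (8.99×10⁹ N·m²/C²)(5.08×10⁻⁹)(7.70×10⁻⁹)/(0.554) = 6.35×10⁻⁷ J.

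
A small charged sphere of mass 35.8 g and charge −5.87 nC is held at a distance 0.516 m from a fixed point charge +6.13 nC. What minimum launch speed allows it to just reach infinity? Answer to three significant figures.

5.92×10⁻³ m/s

To just escape, total mechanical energy must reach zero at infinity: ½mv²_min + U = 0, so ½mv²_min = −U = |kQq|/r.
|U| = |kQq|/r = (8.99×10⁹ N·m²/C²)(6.13×10⁻⁹)(5.87×10⁻⁹)/(0.516) = 6.27×10⁻⁷ J.
v_min = √(2|U|/m) = √(2·6.27×10⁻⁷/0.0358) = 5.92×10⁻³ m/s.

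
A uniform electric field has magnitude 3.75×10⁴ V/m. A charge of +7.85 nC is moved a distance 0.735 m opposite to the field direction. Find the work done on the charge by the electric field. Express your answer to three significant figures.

The potential change for a displacement 0.735 m opposite to the field direction is ΔV = +Ed = 2.76×10⁴ V.
W_field = −qΔV = -2.16×10⁻⁴ J.

-2.16×10⁻⁴ J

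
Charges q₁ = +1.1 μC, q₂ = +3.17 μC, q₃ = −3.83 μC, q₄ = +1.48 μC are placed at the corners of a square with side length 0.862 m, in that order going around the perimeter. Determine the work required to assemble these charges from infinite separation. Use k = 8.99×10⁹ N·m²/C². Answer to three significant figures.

-0.129 J

The assembly work is the sum of pairwise potential energies, U = Σ_{i<j} kqᵢqⱼ/rᵢⱼ.
The four side pairs have separation 0.862 m and the two diagonal pairs 1.22 m.
Summing all 6 pair terms gives U = -0.129 J.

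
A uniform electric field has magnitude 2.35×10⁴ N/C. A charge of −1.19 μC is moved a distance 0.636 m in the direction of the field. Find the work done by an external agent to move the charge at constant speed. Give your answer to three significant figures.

The potential change for a displacement 0.636 m in the direction of the field is ΔV = −Ed = -1.49×10⁴ V.
W_ext = qΔV = 0.0178 J.

0.0178 J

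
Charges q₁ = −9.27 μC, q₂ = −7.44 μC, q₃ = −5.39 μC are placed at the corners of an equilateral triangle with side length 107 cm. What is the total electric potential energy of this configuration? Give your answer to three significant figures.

1.34 J

The assembly work is the sum of pairwise potential energies, U = Σ_{i<j} kqᵢqⱼ/rᵢⱼ.
All three pair separations equal the side length, 1.07 m.
U = (0.579) + (0.420) + (0.337) = 1.34 J.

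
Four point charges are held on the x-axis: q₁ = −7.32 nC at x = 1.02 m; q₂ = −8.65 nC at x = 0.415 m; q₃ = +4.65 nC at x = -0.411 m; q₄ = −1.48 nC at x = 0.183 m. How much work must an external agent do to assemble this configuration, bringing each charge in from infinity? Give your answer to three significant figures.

The work to assemble the configuration equals its total potential energy, U = Σ kqᵢqⱼ/rᵢⱼ over all pairs.
Pair separations: r₁₂ = 0.605 m, r₁₃ = 1.43 m, r₁₄ = 0.837 m, r₂₃ = 0.826 m, r₂₄ = 0.232 m, r₃₄ = 0.594 m.
Summing all 6 pair terms gives U = 7.98×10⁻⁷ J.

7.98×10⁻⁷ J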